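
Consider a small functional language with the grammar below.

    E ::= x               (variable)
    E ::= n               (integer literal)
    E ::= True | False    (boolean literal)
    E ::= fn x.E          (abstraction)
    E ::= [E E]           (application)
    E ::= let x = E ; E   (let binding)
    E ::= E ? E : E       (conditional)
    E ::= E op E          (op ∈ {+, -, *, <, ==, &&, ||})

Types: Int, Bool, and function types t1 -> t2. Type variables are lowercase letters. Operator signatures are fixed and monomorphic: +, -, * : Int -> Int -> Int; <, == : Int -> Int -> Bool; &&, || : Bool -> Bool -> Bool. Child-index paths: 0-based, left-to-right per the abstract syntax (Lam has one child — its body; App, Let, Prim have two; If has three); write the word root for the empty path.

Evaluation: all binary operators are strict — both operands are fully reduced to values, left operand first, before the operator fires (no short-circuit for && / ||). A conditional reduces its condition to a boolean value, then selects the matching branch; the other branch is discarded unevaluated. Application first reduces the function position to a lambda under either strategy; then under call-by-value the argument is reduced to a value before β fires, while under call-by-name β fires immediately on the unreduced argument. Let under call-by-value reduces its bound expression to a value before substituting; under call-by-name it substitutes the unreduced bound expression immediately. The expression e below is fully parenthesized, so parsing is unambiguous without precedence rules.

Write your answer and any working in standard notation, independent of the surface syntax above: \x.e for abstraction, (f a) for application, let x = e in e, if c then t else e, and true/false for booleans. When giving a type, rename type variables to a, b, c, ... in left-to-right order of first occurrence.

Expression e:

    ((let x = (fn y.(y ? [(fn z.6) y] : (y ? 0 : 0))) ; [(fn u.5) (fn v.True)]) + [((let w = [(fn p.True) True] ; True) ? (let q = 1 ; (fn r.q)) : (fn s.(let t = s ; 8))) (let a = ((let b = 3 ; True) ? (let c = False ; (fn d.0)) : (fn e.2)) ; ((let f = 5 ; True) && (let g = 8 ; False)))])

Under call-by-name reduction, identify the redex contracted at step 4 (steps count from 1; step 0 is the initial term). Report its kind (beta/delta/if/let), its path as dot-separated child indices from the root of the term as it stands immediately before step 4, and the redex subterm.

Answer: if at 1.0 : (if true then (let q = 1 in (\r.q)) else (\s.(let t = s in 8)))

Derivation:
step 0: ((let x = (\y.(if y then ((\z.6) y) else (if y then 0 else 0))) in ((\u.5) (\v.true))) + ((if (let w = ((\p.true) true) in true) then (let q = 1 in (\r.q)) else (\s.(let t = s in 8))) (let a = (if (let b = 3 in true) then (let c = false in (\d.0)) else (\e.2)) in ((let f = 5 in true) && (let g = 8 in false)))))
step 1: [let@0] (((\u.5) (\v.true)) + ((if (let w = ((\p.true) true) in true) then (let q = 1 in (\r.q)) else (\s.(let t = s in 8))) (let a = (if (let b = 3 in true) then (let c = false in (\d.0)) else (\e.2)) in ((let f = 5 in true) && (let g = 8 in false)))))
step 2: [beta@0] (5 + ((if (let w = ((\p.true) true) in true) then (let q = 1 in (\r.q)) else (\s.(let t = s in 8))) (let a = (if (let b = 3 in true) then (let c = false in (\d.0)) else (\e.2)) in ((let f = 5 in true) && (let g = 8 in false)))))
step 3: [let@1.0.0] (5 + ((if true then (let q = 1 in (\r.q)) else (\s.(let t = s in 8))) (let a = (if (let b = 3 in true) then (let c = false in (\d.0)) else (\e.2)) in ((let f = 5 in true) && (let g = 8 in false)))))
step 4: [if@1.0] (5 + ((let q = 1 in (\r.q)) (let a = (if (let b = 3 in true) then (let c = false in (\d.0)) else (\e.2)) in ((let f = 5 in true) && (let g = 8 in false)))))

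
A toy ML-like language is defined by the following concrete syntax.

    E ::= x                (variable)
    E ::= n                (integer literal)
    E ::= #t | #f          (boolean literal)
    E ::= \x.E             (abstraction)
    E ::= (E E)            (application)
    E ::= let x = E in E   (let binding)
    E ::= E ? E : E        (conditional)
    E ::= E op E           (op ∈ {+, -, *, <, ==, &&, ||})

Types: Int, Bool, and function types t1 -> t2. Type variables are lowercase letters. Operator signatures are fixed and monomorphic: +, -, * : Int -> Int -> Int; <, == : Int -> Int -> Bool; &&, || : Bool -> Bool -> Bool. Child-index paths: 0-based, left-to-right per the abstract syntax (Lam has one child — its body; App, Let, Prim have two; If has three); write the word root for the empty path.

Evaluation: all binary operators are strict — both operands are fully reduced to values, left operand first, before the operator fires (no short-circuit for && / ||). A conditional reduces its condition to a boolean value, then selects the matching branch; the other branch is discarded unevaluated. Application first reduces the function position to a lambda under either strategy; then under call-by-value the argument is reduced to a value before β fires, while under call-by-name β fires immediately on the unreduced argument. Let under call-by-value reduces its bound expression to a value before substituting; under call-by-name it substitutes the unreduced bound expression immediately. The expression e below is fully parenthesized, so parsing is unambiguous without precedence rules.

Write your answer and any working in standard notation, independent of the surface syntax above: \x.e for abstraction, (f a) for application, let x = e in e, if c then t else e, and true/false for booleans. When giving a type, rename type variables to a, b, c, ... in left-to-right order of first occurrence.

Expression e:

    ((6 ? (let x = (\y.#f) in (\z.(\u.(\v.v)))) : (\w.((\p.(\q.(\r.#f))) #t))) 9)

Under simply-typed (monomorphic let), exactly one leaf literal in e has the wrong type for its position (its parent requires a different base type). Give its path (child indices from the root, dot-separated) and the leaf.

Answer: 0.0 : 6

Derivation:
  unify Int ~ Bool
  FAIL: mismatch Int ~ Bool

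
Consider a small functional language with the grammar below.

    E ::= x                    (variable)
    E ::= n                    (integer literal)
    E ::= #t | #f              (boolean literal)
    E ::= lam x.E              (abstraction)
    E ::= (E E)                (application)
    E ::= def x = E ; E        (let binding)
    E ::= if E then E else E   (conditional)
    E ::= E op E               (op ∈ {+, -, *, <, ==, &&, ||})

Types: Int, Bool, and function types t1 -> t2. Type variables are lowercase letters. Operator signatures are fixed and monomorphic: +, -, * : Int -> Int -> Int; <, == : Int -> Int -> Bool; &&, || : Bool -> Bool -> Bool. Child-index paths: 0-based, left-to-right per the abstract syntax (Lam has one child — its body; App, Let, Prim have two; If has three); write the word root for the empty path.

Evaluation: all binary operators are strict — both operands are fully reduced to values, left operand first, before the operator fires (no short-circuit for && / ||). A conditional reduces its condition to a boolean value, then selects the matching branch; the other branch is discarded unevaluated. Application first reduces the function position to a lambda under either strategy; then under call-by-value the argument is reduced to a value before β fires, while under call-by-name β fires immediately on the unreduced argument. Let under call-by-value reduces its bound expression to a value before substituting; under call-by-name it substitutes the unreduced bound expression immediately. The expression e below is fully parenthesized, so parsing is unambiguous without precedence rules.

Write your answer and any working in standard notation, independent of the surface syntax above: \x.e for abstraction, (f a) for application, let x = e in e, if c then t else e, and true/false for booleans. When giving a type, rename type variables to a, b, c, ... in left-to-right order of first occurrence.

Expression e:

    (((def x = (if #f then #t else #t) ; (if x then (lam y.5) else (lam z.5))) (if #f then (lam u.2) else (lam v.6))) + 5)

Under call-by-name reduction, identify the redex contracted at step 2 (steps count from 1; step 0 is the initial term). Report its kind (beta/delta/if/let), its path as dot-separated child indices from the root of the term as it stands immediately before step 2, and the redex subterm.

Answer: if at 0.0.0 : (if false then true else true)

Working:
step 0: (((let x = (if false then true else true) in (if x then (\y.5) else (\z.5))) (if false then (\u.2) else (\v.6))) + 5)
step 1: [let@0.0] (((if (if false then true else true) then (\y.5) else (\z.5)) (if false then (\u.2) else (\v.6))) + 5)
step 2: [if@0.0.0] (((if true then (\y.5) else (\z.5)) (if false then (\u.2) else (\v.6))) + 5)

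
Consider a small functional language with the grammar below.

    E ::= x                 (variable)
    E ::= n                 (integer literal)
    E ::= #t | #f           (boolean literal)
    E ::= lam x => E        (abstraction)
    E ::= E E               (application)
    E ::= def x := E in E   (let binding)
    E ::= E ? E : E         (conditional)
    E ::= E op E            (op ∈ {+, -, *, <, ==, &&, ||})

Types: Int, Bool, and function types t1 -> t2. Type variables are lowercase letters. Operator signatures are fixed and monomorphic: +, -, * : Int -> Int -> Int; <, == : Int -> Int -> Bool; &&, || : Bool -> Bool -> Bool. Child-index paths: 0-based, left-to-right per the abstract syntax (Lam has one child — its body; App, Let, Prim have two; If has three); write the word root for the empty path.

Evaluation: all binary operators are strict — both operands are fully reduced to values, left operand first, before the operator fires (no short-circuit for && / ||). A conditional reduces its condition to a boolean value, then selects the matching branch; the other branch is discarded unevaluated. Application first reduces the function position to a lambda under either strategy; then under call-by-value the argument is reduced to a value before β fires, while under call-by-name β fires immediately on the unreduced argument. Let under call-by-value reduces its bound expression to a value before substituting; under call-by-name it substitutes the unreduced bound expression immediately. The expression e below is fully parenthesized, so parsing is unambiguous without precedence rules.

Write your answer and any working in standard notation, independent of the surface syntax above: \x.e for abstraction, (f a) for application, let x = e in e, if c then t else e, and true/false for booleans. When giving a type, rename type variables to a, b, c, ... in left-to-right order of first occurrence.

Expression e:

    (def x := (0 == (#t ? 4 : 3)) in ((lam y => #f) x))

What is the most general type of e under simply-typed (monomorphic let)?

Answer: Bool

Trace:
  unify Int ~ Int
  unify Bool ~ Bool
  unify Int ~ Int
  unify Int ~ Int
let x : Bool
\y._ : a -> Bool
x : Bool
  unify a -> Bool ~ Bool -> b
  unify a ~ Bool
  unify Bool ~ b
_ _ : Bool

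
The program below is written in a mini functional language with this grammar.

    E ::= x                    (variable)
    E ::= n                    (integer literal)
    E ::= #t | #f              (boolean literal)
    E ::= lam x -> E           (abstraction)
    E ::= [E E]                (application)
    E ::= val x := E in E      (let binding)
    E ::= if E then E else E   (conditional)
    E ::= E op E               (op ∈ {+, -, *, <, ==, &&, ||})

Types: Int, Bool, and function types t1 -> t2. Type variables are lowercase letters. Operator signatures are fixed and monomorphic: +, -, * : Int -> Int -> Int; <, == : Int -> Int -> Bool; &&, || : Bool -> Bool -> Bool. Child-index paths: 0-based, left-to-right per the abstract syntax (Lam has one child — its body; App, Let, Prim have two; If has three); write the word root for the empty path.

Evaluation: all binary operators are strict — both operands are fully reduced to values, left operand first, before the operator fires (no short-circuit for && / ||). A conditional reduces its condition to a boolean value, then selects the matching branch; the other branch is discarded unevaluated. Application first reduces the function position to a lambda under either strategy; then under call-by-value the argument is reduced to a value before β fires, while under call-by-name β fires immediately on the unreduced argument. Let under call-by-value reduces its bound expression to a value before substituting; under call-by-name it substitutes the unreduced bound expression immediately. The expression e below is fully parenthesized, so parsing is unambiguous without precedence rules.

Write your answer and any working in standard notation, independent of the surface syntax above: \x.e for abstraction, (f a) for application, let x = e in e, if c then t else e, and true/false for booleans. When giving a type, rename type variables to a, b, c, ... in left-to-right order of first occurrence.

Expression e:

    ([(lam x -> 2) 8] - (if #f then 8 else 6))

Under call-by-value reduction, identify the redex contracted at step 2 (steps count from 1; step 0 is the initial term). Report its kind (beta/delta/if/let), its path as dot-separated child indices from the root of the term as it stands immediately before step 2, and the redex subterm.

Answer: if at 1 : (if false then 8 else 6)

Derivation:
step 0: (((\x.2) 8) - (if false then 8 else 6))
step 1: [beta@0] (2 - (if false then 8 else 6))
step 2: [if@1] (2 - 6)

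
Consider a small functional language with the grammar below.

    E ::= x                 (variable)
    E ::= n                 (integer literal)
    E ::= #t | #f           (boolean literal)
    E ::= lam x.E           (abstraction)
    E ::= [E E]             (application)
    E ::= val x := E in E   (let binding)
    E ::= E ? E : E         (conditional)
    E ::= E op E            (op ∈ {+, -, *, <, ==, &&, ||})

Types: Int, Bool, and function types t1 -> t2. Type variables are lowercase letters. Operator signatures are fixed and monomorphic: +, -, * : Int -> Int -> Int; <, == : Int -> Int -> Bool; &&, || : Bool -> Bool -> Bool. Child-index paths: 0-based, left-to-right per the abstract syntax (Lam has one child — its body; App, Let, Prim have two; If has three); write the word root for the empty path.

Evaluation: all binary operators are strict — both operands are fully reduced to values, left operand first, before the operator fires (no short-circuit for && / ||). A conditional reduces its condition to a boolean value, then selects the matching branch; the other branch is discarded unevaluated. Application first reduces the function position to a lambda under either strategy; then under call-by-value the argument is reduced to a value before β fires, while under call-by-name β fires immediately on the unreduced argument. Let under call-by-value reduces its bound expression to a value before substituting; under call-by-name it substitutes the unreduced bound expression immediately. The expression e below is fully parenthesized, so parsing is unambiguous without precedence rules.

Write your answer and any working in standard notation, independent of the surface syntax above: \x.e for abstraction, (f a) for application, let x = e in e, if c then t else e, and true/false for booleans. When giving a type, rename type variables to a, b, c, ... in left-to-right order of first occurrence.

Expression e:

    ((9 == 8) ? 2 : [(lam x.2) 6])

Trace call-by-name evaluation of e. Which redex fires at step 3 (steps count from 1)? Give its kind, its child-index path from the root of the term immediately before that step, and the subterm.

Answer: beta at root : ((\x.2) 6)

Trace:
step 0: (if (9 == 8) then 2 else ((\x.2) 6))
step 1: [delta@0] (if false then 2 else ((\x.2) 6))
step 2: [if@root] ((\x.2) 6)
step 3: [beta@root] 2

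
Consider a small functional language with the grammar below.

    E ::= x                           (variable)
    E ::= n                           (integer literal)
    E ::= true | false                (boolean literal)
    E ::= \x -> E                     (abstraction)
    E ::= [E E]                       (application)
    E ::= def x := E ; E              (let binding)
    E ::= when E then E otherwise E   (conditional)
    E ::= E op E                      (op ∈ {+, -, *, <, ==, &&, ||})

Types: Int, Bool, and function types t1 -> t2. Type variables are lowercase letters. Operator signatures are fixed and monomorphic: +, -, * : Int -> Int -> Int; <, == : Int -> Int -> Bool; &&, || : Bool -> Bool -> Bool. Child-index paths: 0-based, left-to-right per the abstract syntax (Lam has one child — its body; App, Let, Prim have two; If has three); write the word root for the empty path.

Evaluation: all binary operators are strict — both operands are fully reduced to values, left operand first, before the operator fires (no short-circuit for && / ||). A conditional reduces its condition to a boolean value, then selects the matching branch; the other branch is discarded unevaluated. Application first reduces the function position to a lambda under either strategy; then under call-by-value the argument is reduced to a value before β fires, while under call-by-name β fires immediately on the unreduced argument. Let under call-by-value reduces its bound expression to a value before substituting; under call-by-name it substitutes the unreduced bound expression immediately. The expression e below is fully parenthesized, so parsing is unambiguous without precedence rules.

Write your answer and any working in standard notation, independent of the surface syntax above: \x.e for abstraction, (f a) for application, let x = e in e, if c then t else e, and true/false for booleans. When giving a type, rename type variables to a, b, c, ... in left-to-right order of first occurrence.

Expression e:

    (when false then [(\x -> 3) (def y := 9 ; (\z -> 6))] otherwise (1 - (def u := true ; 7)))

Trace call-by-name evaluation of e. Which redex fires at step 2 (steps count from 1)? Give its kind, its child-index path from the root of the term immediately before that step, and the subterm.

Answer: let at 1 : (let u = true in 7)

Trace:
step 0: (if false then ((\x.3) (let y = 9 in (\z.6))) else (1 - (let u = true in 7)))
step 1: [if@root] (1 - (let u = true in 7))
step 2: [let@1] (1 - 7)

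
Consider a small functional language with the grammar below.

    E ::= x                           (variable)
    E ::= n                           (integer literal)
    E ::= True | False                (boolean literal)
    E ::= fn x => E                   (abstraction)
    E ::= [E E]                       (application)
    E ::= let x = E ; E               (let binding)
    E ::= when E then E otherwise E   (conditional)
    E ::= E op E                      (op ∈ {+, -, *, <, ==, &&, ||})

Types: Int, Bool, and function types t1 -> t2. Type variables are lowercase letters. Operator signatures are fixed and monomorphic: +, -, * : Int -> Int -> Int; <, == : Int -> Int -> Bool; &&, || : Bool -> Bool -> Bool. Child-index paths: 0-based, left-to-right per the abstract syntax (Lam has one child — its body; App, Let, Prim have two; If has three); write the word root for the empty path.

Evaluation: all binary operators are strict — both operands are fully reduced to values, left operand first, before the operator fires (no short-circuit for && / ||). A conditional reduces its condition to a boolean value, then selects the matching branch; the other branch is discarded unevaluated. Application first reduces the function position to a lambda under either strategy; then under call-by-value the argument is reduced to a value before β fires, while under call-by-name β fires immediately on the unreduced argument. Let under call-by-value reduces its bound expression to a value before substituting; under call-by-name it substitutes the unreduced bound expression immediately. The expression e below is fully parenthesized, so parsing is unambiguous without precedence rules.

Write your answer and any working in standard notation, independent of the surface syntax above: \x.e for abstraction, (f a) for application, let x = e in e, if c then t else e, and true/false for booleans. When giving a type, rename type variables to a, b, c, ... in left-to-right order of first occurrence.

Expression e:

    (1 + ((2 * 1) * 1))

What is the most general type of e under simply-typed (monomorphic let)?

Trace:
  unify Int ~ Int
  unify Int ~ Int
  unify Int ~ Int
  unify Int ~ Int
  unify Int ~ Int
  unify Int ~ Int

Answer: Int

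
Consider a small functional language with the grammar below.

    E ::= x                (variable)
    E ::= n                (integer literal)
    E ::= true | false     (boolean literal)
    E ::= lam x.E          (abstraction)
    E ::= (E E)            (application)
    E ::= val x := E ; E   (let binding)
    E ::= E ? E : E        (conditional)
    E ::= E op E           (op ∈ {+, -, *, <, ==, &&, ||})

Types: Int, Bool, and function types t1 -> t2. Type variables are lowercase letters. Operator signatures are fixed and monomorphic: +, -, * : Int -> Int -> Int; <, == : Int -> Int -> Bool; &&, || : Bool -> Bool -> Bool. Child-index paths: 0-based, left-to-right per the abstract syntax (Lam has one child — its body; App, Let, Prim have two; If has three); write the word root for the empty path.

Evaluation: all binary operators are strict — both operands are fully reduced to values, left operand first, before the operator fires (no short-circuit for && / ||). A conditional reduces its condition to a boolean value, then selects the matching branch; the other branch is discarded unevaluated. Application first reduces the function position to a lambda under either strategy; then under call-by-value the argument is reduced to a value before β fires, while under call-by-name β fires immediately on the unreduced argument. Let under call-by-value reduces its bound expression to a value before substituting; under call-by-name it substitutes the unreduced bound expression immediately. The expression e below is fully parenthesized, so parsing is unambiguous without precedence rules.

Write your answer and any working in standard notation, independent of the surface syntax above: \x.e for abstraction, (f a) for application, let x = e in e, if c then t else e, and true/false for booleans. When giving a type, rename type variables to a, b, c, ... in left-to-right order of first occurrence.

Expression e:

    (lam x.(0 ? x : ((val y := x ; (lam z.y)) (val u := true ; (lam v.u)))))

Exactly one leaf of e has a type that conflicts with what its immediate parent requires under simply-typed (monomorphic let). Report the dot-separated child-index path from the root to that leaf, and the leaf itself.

Working:
  unify Int ~ Bool
  FAIL: mismatch Int ~ Bool

Answer: 0.0 : 0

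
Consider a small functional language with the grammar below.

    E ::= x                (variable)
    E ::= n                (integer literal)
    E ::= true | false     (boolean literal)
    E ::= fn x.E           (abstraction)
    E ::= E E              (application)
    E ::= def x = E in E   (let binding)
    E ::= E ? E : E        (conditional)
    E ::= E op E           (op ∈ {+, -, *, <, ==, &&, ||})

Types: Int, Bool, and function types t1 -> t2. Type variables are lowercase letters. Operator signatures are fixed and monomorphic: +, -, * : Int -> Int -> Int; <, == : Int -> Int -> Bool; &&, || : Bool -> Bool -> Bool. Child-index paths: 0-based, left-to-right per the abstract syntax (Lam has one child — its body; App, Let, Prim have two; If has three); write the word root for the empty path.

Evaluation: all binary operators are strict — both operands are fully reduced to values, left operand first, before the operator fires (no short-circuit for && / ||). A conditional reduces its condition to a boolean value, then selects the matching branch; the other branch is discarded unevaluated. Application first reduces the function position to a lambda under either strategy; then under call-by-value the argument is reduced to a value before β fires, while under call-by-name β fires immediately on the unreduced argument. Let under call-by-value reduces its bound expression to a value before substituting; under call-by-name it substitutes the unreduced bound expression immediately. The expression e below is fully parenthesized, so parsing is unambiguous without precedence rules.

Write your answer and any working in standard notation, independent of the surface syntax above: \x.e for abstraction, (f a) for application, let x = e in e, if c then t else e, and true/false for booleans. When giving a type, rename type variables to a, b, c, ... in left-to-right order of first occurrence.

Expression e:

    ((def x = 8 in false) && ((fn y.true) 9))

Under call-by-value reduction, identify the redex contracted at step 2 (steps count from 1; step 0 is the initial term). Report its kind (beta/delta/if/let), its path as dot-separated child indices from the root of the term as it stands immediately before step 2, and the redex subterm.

Derivation:
step 0: ((let x = 8 in false) && ((\y.true) 9))
step 1: [let@0] (false && ((\y.true) 9))
step 2: [beta@1] (false && true)

Answer: beta at 1 : ((\y.true) 9)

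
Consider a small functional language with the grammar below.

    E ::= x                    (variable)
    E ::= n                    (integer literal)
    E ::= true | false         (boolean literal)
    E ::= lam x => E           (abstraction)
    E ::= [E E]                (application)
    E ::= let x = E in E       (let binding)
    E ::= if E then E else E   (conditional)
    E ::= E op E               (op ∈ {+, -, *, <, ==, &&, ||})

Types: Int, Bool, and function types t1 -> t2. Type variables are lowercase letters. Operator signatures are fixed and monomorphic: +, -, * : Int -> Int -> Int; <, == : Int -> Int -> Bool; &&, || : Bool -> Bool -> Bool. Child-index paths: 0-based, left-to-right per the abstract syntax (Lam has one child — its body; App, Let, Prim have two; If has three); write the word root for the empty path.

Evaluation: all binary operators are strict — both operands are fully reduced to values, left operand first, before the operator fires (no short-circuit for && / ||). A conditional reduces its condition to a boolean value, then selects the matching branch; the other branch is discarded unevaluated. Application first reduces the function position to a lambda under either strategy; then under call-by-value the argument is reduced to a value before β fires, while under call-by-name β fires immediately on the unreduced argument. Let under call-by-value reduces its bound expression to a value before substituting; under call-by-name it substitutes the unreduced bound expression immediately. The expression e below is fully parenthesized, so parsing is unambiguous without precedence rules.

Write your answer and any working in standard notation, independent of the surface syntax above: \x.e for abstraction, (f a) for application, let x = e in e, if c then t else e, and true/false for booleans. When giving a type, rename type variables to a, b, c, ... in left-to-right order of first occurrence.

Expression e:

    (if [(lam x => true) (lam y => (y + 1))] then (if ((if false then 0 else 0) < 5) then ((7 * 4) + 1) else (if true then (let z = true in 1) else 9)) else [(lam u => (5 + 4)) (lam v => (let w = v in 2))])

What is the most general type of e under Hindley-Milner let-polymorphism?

Answer: Int

Derivation:
\x._ : a -> Bool
y : b
  unify b ~ Int
  unify Int ~ Int
\y._ : Int -> Int
  unify a -> Bool ~ (Int -> Int) -> c
  unify a ~ Int -> Int
  unify Bool ~ c
_ _ : Bool
  unify Bool ~ Bool
  unify Bool ~ Bool
  unify Int ~ Int
  unify Int ~ Int
  unify Int ~ Int
  unify Bool ~ Bool
  unify Int ~ Int
  unify Int ~ Int
  unify Int ~ Int
  unify Int ~ Int
  unify Bool ~ Bool
let z : Bool
  unify Int ~ Int
  unify Int ~ Int
  unify Int ~ Int
  unify Int ~ Int
\u._ : d -> Int
v : e
let w : e
\v._ : e -> Int
  unify d -> Int ~ (e -> Int) -> f
  unify d ~ e -> Int
  unify Int ~ f
_ _ : Int
  unify Int ~ Int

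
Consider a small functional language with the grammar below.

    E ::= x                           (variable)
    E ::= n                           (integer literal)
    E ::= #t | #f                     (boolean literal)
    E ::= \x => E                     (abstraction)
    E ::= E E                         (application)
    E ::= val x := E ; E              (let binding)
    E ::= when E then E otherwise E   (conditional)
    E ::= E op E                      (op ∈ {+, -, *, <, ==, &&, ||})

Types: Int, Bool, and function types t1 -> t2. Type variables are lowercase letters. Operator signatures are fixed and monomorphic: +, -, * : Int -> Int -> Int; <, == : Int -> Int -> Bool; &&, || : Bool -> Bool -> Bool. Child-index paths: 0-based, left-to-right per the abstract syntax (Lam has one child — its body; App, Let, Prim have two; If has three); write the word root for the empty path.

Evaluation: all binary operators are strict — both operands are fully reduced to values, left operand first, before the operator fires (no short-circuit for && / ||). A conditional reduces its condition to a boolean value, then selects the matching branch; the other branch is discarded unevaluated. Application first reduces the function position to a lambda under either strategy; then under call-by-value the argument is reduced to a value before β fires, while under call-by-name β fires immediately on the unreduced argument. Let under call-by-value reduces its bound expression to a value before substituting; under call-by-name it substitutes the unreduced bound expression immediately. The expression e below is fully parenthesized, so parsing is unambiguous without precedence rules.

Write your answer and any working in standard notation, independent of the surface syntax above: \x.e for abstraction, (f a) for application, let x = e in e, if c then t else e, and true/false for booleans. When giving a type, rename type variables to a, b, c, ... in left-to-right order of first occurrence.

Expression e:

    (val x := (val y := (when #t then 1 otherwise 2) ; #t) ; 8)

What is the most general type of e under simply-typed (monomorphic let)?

Working:
  unify Bool ~ Bool
  unify Int ~ Int
let y : Int
let x : Bool

Answer: Int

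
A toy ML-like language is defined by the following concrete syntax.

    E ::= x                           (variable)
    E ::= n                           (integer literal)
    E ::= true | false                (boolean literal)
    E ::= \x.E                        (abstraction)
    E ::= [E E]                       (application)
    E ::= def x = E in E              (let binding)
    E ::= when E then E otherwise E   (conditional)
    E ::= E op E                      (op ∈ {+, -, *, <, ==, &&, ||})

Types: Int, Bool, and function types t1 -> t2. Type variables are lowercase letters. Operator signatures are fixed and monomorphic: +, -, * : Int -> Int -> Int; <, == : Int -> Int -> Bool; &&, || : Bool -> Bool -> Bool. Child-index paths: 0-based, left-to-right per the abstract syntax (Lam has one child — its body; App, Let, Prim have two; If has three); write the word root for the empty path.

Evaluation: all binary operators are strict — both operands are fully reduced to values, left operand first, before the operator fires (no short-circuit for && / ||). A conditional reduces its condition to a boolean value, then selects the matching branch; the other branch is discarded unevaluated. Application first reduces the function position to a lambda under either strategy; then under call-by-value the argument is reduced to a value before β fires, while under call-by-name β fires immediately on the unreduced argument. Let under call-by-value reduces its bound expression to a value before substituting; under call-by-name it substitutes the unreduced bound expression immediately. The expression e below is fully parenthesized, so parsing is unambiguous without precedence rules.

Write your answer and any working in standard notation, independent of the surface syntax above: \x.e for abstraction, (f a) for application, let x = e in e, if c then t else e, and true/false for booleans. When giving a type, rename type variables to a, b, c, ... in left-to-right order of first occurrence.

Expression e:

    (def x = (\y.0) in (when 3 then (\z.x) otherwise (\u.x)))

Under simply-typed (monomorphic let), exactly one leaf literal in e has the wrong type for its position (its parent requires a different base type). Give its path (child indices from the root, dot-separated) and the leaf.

Answer: 1.0 : 3

Derivation:
\y._ : a -> Int
let x : a -> Int
  unify Int ~ Bool
  FAIL: mismatch Int ~ Bool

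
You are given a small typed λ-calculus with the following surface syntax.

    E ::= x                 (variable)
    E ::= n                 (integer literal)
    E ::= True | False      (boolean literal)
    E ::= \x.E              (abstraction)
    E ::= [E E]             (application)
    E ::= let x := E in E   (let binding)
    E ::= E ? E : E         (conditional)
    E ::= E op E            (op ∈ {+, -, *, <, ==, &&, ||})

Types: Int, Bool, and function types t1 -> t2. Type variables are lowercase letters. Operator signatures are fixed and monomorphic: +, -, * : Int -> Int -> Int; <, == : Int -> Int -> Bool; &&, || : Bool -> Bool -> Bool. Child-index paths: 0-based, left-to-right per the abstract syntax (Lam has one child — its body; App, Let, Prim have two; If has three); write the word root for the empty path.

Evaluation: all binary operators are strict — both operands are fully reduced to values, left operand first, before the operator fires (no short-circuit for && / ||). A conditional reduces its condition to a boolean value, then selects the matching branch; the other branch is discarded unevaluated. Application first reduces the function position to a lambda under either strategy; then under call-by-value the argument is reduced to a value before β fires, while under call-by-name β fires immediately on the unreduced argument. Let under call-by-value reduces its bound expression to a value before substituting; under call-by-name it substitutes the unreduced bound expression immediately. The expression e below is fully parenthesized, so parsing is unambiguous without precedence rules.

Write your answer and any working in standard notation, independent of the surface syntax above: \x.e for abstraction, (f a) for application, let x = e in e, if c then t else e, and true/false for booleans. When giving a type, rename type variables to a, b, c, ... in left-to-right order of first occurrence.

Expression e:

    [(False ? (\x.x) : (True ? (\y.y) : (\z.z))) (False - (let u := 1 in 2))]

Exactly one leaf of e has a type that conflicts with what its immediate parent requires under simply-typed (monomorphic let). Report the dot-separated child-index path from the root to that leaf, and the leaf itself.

Derivation:
  unify Bool ~ Bool
x : a
\x._ : a -> a
  unify Bool ~ Bool
y : b
\y._ : b -> b
z : c
\z._ : c -> c
  unify b -> b ~ c -> c
  unify b ~ c
  unify c ~ c
  unify a -> a ~ c -> c
  unify a ~ c
  unify c ~ c
  unify Bool ~ Int
  FAIL: mismatch Bool ~ Int

Answer: 1.0 : false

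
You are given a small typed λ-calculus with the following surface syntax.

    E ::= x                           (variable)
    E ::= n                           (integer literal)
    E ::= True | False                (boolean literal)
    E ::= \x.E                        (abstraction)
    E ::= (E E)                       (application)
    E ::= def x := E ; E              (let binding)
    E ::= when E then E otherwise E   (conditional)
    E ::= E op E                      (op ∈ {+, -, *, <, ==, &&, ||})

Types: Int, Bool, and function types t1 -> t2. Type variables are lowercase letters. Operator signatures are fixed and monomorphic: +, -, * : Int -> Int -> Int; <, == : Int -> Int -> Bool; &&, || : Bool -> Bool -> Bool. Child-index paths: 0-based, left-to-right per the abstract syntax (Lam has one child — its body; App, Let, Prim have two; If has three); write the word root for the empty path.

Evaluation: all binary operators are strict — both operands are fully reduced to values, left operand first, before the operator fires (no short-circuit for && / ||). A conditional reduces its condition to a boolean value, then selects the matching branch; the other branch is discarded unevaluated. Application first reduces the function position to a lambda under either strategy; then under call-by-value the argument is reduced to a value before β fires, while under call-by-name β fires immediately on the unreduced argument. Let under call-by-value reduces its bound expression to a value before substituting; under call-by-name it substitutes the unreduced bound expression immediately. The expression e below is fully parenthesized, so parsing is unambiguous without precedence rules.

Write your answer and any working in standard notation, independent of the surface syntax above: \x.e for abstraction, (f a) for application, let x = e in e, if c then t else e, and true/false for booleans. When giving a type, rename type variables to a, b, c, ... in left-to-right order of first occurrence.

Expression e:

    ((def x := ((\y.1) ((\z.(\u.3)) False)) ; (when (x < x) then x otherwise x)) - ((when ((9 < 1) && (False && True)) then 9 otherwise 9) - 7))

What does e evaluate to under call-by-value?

Working:
step 0: ((let x = ((\y.1) ((\z.(\u.3)) false)) in (if (x < x) then x else x)) - ((if ((9 < 1) && (false && true)) then 9 else 9) - 7))
step 1: [beta@0.0.1] ((let x = ((\y.1) (\u.3)) in (if (x < x) then x else x)) - ((if ((9 < 1) && (false && true)) then 9 else 9) - 7))
step 2: [beta@0.0] ((let x = 1 in (if (x < x) then x else x)) - ((if ((9 < 1) && (false && true)) then 9 else 9) - 7))
step 3: [let@0] ((if (1 < 1) then 1 else 1) - ((if ((9 < 1) && (false && true)) then 9 else 9) - 7))
step 4: [delta@0.0] ((if false then 1 else 1) - ((if ((9 < 1) && (false && true)) then 9 else 9) - 7))
step 5: [if@0] (1 - ((if ((9 < 1) && (false && true)) then 9 else 9) - 7))
step 6: [delta@1.0.0.0] (1 - ((if (false && (false && true)) then 9 else 9) - 7))
step 7: [delta@1.0.0.1] (1 - ((if (false && false) then 9 else 9) - 7))
step 8: [delta@1.0.0] (1 - ((if false then 9 else 9) - 7))
step 9: [if@1.0] (1 - (9 - 7))
step 10: [delta@1] (1 - 2)
step 11: [delta@root] -1

Answer: -1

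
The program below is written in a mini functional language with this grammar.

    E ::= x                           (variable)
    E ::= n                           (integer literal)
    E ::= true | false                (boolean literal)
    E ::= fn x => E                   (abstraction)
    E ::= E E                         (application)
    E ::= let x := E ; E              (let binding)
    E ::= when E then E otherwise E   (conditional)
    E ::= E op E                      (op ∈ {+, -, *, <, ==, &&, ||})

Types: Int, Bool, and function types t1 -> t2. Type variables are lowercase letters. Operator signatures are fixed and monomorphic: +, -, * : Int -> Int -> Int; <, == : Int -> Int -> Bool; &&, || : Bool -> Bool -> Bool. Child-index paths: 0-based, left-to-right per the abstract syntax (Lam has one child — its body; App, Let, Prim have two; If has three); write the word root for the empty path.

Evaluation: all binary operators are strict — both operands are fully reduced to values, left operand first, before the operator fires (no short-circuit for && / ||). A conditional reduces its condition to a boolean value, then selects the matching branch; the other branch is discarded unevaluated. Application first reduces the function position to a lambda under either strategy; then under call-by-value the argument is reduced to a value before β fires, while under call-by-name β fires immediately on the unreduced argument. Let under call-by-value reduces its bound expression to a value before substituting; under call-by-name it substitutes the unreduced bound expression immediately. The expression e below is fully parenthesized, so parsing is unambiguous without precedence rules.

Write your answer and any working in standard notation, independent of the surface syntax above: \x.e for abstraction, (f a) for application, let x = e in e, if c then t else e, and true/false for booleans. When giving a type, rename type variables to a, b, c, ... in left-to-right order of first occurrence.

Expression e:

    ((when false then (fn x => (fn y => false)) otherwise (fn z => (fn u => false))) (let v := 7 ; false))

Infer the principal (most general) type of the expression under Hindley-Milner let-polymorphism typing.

Answer: a -> Bool

Derivation:
  unify Bool ~ Bool
\y._ : b -> Bool
\x._ : a -> b -> Bool
\u._ : d -> Bool
\z._ : c -> d -> Bool
  unify a -> b -> Bool ~ c -> d -> Bool
  unify a ~ c
  unify b -> Bool ~ d -> Bool
  unify b ~ d
  unify Bool ~ Bool
let v : Int
  unify c -> d -> Bool ~ Bool -> e
  unify c ~ Bool
  unify d -> Bool ~ e
_ _ : d -> Bool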